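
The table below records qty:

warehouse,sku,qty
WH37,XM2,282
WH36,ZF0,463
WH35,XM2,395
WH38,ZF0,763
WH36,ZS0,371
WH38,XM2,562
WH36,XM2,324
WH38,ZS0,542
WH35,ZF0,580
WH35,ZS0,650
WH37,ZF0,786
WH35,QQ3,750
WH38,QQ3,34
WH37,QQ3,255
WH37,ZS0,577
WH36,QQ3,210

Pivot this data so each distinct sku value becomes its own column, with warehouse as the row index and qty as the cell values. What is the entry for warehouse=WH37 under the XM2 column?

282

Wide layout: rows indexed by warehouse, columns are the 4 distinct sku values (XM2, ZF0, ZS0, QQ3).
Cell (warehouse=WH37, sku=XM2) draws from the long row where warehouse=WH37 and sku=XM2, which has qty=282.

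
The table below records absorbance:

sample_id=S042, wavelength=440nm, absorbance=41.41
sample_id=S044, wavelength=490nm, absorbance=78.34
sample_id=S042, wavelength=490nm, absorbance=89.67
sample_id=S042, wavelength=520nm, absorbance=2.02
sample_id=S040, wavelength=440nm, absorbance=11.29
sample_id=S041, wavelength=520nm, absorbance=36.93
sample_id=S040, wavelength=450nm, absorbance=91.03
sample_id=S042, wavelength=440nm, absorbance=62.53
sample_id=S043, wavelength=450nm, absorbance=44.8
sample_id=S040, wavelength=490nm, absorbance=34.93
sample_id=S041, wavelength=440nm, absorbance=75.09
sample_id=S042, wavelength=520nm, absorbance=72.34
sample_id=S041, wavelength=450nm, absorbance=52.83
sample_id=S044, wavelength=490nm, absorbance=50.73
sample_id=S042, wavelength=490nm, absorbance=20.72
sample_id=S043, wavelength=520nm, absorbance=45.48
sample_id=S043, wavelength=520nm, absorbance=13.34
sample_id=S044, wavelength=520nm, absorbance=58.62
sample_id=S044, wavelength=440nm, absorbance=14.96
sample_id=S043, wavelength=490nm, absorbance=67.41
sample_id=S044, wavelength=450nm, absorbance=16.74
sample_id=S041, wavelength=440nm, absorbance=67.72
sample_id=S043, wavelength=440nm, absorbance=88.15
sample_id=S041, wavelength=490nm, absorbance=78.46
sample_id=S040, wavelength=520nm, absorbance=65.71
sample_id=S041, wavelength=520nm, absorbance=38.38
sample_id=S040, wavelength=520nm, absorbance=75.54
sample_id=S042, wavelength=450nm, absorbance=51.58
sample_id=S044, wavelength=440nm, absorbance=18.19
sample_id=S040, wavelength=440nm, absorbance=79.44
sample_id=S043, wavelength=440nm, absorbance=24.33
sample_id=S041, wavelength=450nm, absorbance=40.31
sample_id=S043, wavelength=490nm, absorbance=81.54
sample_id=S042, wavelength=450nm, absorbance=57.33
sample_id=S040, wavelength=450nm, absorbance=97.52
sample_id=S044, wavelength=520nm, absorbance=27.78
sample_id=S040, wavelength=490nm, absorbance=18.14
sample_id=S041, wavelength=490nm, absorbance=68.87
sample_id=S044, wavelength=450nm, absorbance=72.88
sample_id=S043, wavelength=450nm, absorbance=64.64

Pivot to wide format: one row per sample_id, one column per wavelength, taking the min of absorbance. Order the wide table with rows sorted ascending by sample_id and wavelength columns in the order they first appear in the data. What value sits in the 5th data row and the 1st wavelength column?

14.96

With rows sorted ascending by sample_id, row 5 is sample_id=S044. wavelength columns in first-appearance order: 440nm, 490nm, 520nm, 450nm; column 1 is 440nm.
Long rows with sample_id=S044, wavelength=440nm: min(14.96, 18.19) = 14.96.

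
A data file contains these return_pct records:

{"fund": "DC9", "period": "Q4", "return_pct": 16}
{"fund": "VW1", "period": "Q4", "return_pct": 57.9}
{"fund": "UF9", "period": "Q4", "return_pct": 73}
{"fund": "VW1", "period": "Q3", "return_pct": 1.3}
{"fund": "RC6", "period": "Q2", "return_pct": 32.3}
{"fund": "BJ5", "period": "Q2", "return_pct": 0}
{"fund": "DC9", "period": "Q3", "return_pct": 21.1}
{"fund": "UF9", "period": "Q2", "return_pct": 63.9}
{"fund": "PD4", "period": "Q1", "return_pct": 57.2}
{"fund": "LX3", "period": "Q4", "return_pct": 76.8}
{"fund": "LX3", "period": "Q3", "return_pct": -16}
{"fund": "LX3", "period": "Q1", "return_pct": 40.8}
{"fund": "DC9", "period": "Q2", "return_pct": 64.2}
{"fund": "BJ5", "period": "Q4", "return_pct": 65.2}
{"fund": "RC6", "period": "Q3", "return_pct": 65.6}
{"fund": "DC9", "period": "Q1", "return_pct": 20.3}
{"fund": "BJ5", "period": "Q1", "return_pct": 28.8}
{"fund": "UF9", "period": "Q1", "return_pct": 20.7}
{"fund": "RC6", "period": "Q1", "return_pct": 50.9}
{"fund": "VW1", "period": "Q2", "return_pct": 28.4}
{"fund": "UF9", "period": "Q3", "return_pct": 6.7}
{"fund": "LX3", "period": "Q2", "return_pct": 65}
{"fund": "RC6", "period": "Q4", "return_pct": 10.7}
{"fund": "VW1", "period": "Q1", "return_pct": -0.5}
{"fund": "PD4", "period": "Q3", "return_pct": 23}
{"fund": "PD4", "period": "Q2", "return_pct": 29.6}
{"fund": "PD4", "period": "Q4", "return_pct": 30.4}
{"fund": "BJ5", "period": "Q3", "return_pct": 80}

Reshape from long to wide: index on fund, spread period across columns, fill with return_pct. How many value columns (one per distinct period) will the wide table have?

4

4 distinct period values: Q1, Q2, Q3, Q4.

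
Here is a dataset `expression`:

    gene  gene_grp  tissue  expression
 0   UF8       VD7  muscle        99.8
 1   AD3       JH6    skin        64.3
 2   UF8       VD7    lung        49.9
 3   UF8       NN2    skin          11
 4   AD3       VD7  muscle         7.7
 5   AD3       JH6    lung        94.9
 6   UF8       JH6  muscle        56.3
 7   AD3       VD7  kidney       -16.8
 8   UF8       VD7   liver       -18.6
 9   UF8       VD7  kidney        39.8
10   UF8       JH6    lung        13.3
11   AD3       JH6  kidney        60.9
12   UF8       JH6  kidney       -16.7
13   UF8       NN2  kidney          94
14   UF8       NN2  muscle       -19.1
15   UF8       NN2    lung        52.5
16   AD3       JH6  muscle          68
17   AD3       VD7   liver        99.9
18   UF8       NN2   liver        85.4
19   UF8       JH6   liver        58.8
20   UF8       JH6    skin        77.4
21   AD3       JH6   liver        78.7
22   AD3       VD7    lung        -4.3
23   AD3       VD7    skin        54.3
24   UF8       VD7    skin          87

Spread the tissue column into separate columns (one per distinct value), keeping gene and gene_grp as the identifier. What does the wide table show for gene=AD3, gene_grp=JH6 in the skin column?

64.3

Wide layout: rows indexed by gene and gene_grp, columns are the 5 distinct tissue values (muscle, skin, lung, kidney, liver).
Cell (gene=AD3, gene_grp=JH6, tissue=skin) draws from the long row where gene=AD3, gene_grp=JH6 and tissue=skin, which has expression=64.3.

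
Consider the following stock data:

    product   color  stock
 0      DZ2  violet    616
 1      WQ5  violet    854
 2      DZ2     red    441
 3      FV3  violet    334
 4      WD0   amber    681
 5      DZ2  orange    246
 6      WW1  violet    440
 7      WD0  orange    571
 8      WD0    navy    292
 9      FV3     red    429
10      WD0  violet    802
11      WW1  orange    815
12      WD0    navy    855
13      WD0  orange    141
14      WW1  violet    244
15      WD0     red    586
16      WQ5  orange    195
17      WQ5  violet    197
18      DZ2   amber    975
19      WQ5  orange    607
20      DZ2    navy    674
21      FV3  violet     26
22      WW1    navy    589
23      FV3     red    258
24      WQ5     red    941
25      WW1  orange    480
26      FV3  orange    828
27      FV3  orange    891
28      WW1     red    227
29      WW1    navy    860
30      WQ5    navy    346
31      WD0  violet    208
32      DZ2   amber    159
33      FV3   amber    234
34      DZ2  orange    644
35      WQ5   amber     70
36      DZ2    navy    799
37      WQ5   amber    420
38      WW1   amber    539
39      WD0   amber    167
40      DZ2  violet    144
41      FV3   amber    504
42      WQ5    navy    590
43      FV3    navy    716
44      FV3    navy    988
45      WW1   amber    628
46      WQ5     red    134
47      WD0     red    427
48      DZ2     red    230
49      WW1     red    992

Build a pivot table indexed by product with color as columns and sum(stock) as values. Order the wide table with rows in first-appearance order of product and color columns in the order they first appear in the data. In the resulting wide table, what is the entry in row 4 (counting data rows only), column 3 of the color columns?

848

With rows in first-appearance order of product, row 4 is product=WD0. color columns in first-appearance order: violet, red, amber, orange, navy; column 3 is amber.
Long rows with product=WD0, color=amber: 681 + 167 = 848.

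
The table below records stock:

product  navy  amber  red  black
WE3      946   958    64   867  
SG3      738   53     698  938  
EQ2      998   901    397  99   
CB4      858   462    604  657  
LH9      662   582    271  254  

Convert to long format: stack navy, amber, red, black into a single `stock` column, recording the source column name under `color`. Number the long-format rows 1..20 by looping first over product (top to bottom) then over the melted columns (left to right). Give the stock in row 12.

20 rows total (5 × 4). Row 12: index ⌊(12-1)/4⌋ = 2 into product → EQ2; (12-1) mod 4 = 3 into the melted columns → black.
So row 12 is (EQ2, black, 99); stock = 99.

99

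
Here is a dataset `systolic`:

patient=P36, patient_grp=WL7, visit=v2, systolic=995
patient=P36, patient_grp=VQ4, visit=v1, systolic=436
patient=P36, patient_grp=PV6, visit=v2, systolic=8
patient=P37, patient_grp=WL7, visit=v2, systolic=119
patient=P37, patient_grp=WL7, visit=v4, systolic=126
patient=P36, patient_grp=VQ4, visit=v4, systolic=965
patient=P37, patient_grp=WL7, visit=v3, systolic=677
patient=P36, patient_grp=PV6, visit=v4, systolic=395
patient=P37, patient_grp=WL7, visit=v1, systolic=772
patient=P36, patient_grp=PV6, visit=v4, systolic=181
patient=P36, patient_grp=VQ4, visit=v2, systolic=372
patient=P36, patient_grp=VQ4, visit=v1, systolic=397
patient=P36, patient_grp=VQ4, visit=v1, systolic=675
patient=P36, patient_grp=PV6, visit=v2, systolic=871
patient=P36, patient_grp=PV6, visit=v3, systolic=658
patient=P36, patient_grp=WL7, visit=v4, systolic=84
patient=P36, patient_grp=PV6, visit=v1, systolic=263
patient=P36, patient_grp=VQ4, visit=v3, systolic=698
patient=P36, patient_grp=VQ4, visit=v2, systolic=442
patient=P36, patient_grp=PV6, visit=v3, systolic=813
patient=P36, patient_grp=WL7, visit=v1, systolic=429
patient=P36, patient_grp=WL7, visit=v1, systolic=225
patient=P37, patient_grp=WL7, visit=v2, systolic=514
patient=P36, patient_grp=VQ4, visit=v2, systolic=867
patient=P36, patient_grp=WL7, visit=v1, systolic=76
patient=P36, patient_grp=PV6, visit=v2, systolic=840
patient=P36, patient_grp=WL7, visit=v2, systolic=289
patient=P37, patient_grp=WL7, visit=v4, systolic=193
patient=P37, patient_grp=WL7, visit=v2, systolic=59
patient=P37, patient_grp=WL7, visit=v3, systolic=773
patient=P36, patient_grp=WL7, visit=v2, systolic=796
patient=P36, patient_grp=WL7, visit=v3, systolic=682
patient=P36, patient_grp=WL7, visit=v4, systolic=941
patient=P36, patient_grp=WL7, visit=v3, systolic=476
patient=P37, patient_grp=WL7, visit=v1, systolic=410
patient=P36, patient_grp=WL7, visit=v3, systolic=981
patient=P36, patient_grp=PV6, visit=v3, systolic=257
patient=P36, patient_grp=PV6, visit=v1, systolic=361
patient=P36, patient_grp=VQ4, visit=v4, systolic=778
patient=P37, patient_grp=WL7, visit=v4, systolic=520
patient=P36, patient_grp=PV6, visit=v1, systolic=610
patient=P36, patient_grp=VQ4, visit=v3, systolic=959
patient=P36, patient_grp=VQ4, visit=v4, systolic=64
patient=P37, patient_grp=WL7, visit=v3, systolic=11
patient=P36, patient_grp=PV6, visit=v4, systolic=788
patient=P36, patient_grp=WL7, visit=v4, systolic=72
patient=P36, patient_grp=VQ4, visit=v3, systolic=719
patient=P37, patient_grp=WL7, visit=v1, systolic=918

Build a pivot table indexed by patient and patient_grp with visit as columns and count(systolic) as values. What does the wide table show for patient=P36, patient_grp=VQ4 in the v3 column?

3

Rows with patient=P36, patient_grp=VQ4 and visit=v3: systolic values are 698, 959, 719.
3 rows match — count = 3.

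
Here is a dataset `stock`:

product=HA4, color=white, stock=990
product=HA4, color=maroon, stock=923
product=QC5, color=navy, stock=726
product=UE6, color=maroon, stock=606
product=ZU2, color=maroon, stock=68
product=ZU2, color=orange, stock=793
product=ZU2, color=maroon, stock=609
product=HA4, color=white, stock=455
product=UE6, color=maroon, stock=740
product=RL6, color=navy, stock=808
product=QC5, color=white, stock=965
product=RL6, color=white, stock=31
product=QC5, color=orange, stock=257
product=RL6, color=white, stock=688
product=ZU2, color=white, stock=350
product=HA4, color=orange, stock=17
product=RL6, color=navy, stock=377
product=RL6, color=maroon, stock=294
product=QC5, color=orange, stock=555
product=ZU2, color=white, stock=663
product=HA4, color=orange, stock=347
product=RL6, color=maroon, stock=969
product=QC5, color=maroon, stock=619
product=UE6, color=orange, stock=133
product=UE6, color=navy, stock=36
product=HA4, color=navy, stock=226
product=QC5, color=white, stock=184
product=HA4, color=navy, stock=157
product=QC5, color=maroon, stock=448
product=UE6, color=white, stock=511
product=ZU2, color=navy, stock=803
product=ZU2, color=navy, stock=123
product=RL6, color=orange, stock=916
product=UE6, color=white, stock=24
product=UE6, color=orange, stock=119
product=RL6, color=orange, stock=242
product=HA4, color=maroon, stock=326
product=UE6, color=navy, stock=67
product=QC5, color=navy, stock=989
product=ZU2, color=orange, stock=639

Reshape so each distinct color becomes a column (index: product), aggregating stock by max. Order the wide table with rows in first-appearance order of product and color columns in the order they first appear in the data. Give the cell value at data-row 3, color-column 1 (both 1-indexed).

With rows in first-appearance order of product, row 3 is product=UE6. color columns in first-appearance order: white, maroon, navy, orange; column 1 is white.
Long rows with product=UE6, color=white: max(511, 24) = 511.

511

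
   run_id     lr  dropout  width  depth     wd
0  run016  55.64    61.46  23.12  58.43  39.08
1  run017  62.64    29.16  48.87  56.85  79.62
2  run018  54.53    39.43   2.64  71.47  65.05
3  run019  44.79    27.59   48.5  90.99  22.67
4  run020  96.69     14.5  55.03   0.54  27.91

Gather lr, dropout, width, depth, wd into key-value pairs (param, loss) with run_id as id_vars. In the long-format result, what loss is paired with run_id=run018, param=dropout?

Unpivoting turns each (run_id, wide-column) pair into one long row.
The wide cell at row run018, column dropout holds 39.43, so the long row (run018, dropout) has loss=39.43.

39.43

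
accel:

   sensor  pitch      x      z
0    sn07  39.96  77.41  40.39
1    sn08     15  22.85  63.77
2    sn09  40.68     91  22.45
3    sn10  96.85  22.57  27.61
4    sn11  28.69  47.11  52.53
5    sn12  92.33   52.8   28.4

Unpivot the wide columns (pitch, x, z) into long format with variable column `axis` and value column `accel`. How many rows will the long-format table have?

6 sensor values × 3 melted columns = 18 rows.

18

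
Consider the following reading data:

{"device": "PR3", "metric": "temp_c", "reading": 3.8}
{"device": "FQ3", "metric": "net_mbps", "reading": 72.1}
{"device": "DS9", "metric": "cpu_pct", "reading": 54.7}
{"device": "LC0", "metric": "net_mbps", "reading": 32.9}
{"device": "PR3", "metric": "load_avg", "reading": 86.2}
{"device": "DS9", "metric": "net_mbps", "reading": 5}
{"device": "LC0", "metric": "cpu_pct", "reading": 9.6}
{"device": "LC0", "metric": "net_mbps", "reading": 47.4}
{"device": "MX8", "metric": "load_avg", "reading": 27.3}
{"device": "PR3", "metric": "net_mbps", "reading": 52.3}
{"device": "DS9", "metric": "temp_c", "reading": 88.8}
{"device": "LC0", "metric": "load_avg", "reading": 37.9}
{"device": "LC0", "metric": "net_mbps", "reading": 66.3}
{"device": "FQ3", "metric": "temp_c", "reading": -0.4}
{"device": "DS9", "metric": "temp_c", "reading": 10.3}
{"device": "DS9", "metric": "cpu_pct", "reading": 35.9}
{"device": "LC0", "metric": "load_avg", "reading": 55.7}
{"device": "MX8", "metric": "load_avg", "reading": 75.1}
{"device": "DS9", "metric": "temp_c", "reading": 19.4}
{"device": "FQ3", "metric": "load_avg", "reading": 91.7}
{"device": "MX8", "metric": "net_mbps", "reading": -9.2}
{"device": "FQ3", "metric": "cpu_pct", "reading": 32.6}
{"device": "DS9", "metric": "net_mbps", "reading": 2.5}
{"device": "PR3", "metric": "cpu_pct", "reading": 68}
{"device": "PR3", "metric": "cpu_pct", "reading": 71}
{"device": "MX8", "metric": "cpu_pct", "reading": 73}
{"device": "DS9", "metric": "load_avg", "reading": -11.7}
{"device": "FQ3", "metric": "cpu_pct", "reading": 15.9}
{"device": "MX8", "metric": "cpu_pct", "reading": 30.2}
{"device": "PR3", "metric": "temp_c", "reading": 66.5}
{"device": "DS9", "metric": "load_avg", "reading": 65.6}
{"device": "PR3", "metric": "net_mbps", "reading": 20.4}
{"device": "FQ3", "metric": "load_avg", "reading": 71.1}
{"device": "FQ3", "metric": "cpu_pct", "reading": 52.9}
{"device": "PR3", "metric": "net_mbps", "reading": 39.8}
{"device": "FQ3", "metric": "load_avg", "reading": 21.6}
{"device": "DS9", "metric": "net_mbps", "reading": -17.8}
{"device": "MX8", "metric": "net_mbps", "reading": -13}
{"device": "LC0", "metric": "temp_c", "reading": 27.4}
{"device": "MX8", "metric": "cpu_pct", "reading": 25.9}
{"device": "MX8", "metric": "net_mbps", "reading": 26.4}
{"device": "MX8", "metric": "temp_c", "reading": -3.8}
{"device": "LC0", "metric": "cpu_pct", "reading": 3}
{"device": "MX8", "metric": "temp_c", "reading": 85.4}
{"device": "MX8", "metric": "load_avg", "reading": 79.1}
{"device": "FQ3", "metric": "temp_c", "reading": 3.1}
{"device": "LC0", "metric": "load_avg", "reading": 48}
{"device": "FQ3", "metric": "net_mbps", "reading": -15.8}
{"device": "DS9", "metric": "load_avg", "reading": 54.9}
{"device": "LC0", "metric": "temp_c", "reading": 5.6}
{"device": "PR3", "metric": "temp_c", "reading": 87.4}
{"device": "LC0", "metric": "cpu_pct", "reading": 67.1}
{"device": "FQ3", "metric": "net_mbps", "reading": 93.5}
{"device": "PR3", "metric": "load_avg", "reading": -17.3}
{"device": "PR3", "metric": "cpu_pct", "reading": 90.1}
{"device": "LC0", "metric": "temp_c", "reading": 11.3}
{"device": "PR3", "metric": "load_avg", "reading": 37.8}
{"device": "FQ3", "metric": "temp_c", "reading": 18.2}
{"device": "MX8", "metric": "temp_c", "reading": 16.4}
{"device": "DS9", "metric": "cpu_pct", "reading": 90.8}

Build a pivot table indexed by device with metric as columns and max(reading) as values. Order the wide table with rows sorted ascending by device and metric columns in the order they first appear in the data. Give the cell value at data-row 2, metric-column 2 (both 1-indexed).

With rows sorted ascending by device, row 2 is device=FQ3. metric columns in first-appearance order: temp_c, net_mbps, cpu_pct, load_avg; column 2 is net_mbps.
Long rows with device=FQ3, metric=net_mbps: max(72.1, -15.8, 93.5) = 93.5.

93.5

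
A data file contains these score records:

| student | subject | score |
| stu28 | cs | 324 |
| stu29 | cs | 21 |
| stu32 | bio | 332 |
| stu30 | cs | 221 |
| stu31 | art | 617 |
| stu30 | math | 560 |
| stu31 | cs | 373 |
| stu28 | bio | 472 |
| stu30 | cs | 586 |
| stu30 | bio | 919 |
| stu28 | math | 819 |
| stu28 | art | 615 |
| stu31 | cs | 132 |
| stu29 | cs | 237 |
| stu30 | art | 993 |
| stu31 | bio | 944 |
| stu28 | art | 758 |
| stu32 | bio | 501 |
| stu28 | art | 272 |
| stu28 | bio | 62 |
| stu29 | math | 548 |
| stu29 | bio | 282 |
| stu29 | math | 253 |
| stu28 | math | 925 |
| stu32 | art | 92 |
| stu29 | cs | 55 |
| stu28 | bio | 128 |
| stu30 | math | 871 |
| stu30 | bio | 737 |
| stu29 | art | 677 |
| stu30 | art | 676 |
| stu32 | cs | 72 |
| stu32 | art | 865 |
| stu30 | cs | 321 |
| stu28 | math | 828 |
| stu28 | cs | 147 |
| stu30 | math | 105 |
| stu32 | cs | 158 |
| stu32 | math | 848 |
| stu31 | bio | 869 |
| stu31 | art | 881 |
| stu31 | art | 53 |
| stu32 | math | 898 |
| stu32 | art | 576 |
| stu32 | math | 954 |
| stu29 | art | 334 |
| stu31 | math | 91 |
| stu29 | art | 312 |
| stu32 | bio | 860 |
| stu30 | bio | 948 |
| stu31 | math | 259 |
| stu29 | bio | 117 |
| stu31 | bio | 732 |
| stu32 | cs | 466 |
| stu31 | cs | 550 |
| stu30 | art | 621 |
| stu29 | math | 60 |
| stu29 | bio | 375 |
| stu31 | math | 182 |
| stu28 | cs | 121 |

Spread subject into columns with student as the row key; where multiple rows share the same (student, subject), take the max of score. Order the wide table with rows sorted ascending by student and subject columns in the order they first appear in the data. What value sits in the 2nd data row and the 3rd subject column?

With rows sorted ascending by student, row 2 is student=stu29. subject columns in first-appearance order: cs, bio, art, math; column 3 is art.
Long rows with student=stu29, subject=art: max(677, 334, 312) = 677.

677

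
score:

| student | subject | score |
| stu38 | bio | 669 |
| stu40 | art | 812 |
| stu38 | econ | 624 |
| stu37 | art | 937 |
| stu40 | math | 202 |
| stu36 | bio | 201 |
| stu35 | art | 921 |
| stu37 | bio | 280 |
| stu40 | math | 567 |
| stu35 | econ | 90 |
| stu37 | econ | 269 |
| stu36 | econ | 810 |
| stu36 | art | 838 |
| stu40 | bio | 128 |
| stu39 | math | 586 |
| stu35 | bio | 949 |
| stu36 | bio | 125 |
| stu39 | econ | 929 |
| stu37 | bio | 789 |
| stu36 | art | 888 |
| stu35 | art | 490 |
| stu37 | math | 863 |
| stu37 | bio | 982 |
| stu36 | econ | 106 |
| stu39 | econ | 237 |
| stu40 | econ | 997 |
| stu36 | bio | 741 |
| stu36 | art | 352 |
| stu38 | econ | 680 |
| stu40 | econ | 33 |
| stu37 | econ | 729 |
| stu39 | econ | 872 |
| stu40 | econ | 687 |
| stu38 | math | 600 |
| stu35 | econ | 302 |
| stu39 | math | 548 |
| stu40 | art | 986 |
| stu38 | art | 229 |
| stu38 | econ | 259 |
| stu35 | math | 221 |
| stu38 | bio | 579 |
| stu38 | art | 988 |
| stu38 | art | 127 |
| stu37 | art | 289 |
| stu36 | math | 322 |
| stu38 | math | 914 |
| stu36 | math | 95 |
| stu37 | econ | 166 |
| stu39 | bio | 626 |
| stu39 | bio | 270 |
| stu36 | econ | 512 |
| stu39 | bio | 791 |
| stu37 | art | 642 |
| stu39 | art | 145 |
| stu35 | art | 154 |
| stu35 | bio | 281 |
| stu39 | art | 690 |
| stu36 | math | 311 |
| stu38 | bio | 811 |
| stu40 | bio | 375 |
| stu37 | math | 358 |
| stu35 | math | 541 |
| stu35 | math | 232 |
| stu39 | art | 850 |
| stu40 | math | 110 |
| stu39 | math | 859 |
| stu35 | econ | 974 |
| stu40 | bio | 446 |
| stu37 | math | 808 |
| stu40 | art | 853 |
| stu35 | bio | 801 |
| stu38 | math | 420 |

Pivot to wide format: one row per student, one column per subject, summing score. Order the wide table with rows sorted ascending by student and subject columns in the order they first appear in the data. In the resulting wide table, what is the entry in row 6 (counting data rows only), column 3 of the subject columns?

1717

With rows sorted ascending by student, row 6 is student=stu40. subject columns in first-appearance order: bio, art, econ, math; column 3 is econ.
Long rows with student=stu40, subject=econ: 997 + 33 + 687 = 1717.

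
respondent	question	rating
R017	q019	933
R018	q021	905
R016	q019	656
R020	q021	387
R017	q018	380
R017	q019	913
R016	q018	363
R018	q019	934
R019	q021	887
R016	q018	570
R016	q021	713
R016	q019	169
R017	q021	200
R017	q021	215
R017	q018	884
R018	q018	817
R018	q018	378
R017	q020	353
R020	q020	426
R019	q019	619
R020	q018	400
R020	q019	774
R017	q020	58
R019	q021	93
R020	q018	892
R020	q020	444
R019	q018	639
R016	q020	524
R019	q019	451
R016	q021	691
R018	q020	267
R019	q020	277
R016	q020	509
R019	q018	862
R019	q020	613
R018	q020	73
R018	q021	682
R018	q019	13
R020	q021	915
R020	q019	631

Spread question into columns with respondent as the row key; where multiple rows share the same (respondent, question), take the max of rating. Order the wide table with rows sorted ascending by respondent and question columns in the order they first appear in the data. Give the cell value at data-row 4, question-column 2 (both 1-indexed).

With rows sorted ascending by respondent, row 4 is respondent=R019. question columns in first-appearance order: q019, q021, q018, q020; column 2 is q021.
Long rows with respondent=R019, question=q021: max(887, 93) = 887.

887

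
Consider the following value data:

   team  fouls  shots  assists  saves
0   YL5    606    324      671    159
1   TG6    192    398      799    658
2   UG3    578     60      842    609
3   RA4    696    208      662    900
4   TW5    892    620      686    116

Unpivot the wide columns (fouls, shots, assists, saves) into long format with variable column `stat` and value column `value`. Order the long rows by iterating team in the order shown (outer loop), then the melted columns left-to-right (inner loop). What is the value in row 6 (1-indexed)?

20 rows total (5 × 4). Row 6: index ⌊(6-1)/4⌋ = 1 into team → TG6; (6-1) mod 4 = 1 into the melted columns → shots.
So row 6 is (TG6, shots, 398); value = 398.

398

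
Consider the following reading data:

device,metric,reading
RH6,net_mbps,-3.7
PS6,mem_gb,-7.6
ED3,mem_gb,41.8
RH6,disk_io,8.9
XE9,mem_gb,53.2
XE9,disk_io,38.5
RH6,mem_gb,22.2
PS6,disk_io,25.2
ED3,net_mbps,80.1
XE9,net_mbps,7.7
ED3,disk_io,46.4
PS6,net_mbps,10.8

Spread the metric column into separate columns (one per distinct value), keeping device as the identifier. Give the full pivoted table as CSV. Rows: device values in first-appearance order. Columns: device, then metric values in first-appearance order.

Columns: device plus the 3 distinct metric values (net_mbps, mem_gb, disk_io).
For example, row RH6 column net_mbps takes reading=-3.7 from the long row (RH6, net_mbps).

device,net_mbps,mem_gb,disk_io
RH6,-3.7,22.2,8.9
PS6,10.8,-7.6,25.2
ED3,80.1,41.8,46.4
XE9,7.7,53.2,38.5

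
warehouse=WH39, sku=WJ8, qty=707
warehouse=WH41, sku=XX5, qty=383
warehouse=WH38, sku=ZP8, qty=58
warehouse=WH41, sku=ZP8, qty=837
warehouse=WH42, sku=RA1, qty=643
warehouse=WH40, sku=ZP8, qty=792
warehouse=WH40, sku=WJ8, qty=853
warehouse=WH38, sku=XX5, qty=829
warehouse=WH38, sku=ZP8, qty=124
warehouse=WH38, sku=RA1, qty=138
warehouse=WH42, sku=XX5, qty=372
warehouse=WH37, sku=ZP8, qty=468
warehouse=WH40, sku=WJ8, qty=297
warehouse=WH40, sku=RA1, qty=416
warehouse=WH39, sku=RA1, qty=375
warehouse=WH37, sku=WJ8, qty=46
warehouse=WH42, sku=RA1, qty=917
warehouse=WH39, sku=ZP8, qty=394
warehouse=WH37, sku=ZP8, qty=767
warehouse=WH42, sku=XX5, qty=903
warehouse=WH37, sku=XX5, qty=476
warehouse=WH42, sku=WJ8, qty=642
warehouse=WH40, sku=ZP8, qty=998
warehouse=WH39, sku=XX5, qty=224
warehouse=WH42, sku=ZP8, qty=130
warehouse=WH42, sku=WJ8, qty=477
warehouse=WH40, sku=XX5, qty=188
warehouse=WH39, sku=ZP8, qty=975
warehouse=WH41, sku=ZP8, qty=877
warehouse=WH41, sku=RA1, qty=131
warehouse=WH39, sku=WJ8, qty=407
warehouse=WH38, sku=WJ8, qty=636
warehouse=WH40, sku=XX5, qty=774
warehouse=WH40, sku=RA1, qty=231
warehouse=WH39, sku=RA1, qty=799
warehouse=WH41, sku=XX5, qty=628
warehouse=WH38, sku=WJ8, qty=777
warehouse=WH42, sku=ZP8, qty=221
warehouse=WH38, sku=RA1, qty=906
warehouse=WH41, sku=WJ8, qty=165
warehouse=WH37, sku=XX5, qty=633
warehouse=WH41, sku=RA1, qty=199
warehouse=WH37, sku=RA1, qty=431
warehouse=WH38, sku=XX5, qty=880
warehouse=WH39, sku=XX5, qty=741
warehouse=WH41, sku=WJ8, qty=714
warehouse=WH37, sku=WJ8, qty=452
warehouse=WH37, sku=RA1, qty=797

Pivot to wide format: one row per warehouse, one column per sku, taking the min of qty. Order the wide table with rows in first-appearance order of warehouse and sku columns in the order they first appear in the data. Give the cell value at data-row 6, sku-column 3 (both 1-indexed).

468

With rows in first-appearance order of warehouse, row 6 is warehouse=WH37. sku columns in first-appearance order: WJ8, XX5, ZP8, RA1; column 3 is ZP8.
Long rows with warehouse=WH37, sku=ZP8: min(468, 767) = 468.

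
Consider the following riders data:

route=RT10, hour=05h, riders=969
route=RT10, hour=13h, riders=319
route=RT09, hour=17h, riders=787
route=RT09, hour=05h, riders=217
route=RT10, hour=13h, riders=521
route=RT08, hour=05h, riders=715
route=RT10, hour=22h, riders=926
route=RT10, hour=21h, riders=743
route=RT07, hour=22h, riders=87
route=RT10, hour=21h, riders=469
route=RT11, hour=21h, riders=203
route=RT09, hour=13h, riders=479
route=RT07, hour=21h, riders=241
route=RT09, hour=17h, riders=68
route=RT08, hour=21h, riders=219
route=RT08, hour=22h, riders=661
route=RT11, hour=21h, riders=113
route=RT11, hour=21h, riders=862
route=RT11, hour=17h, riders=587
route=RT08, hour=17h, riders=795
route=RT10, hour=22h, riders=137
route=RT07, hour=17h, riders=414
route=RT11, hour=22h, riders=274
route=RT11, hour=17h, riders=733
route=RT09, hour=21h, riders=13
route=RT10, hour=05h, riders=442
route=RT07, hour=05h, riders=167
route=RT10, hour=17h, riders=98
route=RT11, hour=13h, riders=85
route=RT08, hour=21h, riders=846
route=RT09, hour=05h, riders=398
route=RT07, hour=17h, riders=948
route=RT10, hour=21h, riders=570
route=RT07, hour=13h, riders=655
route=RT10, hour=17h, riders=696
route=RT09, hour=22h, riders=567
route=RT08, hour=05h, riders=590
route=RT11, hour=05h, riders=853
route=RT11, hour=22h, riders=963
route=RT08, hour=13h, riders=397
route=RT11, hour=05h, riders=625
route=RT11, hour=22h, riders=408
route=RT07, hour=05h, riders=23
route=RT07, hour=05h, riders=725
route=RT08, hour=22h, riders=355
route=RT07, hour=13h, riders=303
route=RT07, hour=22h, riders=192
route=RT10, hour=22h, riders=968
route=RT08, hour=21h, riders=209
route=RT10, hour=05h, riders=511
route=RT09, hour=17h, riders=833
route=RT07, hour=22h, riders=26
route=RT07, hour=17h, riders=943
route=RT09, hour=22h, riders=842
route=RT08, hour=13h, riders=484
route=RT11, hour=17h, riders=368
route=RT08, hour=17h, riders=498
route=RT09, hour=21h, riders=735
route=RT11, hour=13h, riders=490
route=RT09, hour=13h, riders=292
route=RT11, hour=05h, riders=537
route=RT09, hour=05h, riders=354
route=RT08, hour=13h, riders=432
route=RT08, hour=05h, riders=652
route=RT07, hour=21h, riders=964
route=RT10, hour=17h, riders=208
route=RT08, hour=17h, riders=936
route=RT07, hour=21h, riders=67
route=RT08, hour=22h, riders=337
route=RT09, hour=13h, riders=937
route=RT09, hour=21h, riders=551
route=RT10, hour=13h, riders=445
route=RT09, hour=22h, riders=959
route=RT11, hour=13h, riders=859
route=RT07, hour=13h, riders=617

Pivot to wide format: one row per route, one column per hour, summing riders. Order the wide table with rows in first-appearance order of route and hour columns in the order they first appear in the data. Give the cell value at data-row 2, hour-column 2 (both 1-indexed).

1708

With rows in first-appearance order of route, row 2 is route=RT09. hour columns in first-appearance order: 05h, 13h, 17h, 22h, 21h; column 2 is 13h.
Long rows with route=RT09, hour=13h: 479 + 292 + 937 = 1708.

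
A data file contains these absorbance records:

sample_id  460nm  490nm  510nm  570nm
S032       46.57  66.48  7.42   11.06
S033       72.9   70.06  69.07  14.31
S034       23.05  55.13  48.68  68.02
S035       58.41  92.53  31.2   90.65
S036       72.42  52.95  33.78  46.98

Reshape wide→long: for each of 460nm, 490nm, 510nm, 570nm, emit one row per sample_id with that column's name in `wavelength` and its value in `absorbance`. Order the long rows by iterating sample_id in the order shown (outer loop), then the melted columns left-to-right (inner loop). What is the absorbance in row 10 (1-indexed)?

55.13

20 rows total (5 × 4). Row 10: index ⌊(10-1)/4⌋ = 2 into sample_id → S034; (10-1) mod 4 = 1 into the melted columns → 490nm.
So row 10 is (S034, 490nm, 55.13); absorbance = 55.13.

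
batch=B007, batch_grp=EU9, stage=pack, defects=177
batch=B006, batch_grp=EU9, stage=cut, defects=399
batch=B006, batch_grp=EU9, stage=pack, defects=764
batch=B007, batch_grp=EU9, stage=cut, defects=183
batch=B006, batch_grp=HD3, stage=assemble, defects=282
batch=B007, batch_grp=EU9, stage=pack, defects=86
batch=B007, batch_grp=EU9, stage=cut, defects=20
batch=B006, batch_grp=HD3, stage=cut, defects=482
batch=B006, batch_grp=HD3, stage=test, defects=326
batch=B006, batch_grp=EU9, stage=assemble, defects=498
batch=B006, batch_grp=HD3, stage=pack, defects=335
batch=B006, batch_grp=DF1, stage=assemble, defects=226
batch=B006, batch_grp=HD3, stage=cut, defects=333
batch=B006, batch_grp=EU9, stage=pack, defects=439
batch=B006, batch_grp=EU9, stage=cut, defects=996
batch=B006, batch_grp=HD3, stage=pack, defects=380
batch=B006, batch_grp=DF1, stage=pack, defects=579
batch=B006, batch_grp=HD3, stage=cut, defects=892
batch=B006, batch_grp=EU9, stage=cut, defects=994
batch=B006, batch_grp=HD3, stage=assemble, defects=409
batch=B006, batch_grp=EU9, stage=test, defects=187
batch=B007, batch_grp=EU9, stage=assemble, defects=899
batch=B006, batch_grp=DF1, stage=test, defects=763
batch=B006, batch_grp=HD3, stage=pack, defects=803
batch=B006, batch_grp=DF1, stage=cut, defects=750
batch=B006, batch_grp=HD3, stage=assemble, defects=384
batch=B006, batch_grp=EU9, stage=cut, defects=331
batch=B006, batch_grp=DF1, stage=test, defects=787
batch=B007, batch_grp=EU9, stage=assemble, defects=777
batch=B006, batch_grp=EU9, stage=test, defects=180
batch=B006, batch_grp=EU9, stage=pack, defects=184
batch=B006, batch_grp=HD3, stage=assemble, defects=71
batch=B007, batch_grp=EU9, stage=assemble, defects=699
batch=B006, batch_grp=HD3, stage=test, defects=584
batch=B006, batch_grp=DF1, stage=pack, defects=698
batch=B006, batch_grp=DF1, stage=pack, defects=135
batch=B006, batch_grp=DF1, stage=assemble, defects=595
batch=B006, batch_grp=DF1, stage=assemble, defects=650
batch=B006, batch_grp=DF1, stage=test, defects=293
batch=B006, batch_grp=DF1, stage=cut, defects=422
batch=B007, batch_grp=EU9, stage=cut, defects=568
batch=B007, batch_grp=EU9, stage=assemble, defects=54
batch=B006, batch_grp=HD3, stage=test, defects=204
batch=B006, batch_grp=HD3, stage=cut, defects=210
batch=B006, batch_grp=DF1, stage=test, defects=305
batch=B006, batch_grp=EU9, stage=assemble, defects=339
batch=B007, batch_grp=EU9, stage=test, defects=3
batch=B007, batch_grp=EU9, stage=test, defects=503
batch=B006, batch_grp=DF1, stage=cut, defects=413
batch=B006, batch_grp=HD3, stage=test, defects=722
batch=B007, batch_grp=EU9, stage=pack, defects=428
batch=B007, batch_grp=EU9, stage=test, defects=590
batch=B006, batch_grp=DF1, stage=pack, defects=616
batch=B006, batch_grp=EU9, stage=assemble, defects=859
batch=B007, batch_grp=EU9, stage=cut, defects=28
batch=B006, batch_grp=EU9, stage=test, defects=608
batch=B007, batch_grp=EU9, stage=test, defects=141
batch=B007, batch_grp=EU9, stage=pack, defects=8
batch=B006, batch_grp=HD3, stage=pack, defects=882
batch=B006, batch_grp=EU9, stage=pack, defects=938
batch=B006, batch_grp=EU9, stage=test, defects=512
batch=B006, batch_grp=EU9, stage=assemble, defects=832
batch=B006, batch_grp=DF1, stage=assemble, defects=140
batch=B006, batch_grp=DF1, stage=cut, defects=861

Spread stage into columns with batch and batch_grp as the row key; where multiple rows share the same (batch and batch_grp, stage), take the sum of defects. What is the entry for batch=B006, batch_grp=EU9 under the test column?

1487

Rows with batch=B006, batch_grp=EU9 and stage=test: defects values are 187, 180, 608, 512.
187 + 180 + 608 + 512 = 1487.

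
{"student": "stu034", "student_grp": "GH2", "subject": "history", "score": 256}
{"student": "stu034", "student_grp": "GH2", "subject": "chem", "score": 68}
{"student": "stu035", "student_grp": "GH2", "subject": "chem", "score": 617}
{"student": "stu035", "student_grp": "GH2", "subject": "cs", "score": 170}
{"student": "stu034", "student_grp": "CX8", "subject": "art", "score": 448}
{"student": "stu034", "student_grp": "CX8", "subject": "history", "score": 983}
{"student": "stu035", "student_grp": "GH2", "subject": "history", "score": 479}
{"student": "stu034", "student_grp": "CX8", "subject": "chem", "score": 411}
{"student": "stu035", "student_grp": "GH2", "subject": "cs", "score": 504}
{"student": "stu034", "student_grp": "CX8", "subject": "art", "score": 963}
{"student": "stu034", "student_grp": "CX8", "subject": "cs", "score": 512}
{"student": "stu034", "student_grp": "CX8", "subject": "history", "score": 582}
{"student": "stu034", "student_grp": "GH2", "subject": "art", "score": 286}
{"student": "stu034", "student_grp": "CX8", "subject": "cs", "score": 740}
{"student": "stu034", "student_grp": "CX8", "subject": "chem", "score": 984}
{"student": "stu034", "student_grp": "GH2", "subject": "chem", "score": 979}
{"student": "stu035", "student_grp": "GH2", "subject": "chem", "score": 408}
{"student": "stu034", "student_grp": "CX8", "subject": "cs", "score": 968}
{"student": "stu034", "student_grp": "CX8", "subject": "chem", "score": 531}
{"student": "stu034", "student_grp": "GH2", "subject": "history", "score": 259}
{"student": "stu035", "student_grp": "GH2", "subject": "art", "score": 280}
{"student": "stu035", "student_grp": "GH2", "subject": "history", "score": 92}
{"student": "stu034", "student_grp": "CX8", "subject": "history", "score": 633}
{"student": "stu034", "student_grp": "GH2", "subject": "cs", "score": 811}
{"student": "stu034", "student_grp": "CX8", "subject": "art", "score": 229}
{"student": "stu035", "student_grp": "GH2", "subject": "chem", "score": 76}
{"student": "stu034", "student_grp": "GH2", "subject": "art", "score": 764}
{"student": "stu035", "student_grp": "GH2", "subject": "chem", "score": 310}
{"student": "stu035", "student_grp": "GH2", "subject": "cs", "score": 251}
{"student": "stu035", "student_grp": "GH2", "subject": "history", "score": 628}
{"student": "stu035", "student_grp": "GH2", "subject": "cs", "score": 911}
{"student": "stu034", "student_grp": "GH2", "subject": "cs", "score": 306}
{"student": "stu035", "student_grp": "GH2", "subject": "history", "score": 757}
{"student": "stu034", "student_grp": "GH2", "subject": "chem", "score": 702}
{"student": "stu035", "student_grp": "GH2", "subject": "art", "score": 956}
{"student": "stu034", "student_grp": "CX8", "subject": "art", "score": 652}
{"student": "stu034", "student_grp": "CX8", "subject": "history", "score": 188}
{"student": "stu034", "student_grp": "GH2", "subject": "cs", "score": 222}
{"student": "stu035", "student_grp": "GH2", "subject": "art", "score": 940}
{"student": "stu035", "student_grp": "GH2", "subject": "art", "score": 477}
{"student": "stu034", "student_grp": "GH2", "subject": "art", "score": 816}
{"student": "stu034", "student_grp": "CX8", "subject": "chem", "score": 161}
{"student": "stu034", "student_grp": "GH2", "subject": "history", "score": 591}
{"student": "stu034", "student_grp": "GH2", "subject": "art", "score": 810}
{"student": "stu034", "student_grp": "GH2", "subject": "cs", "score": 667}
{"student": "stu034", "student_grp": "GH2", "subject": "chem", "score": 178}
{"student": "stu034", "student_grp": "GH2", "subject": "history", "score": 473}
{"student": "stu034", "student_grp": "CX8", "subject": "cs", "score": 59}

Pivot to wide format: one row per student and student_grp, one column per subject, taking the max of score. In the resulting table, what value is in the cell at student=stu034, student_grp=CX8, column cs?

968

Rows with student=stu034, student_grp=CX8 and subject=cs: score values are 512, 740, 968, 59.
max(512, 740, 968, 59) = 968.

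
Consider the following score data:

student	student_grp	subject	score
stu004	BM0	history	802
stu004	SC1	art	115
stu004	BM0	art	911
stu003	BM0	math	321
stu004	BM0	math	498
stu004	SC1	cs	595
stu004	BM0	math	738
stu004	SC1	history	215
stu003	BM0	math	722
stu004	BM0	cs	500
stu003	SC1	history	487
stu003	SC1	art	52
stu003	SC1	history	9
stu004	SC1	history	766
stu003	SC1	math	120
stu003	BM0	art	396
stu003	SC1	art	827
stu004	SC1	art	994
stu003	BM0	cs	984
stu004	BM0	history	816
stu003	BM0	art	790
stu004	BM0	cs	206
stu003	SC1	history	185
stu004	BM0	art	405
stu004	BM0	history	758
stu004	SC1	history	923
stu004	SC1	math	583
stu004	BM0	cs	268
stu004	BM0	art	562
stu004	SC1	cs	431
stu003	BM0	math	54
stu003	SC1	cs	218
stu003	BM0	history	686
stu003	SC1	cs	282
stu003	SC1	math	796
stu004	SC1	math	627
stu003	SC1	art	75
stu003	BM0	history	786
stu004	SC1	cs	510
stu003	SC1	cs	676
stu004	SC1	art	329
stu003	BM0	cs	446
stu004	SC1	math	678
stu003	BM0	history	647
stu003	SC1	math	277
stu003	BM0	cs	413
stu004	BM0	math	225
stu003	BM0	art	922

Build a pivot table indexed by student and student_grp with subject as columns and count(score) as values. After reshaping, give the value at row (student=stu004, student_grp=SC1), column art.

3

Rows with student=stu004, student_grp=SC1 and subject=art: score values are 115, 994, 329.
3 rows match — count = 3.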